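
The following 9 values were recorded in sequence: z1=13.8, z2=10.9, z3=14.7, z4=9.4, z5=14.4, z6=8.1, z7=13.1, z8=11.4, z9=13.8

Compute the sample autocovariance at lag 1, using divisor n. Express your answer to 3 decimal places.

Mean z̄ = (13.8 + 10.9 + 14.7 + 9.4 + 14.4 + 8.1 + 13.1 + 11.4 + 13.8)/9 = 12.1778
Σ_{t=1}^{8}(z_t−z̄)(z_{t+1}−z̄) = -33.2760
γ_1 = -33.2760 / 9 = -3.697

-3.697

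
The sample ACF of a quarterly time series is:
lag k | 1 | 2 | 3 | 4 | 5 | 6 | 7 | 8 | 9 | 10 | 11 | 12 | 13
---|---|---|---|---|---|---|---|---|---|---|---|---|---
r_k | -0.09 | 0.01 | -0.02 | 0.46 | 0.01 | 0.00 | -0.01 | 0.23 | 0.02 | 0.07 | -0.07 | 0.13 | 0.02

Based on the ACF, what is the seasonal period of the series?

The largest autocorrelation is r_4 = 0.46, with a weaker echo at lag 8 (0.23); the remaining lags stay at or below 0.13.
The dominant spike at lag 4 indicates a seasonal period of 4.

4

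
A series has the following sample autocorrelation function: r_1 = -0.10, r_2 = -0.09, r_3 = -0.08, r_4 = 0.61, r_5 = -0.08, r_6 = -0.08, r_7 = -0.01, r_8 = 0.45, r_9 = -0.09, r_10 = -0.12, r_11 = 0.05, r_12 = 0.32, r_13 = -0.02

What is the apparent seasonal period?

The largest autocorrelation is r_4 = 0.61, with weaker echoes at lags 8 (0.45) and 12 (0.32); the remaining lags stay at or below 0.05.
The dominant spike at lag 4 indicates a seasonal period of 4.

4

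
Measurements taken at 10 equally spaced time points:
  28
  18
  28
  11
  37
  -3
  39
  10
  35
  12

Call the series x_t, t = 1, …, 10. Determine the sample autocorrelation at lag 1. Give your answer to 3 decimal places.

-0.893

Mean x̄ = (28 + 18 + 28 + 11 + 37 − 3 + 39 + 10 + 35 + 12)/10 = 21.5000
Numerator Σ_{t=1}^{9}(x_t−x̄)(x_{t+1}−x̄) = -1569.7500
Denominator Σ(x_t−x̄)² = 1758.5000
r_1 = -1569.7500 / 1758.5000 = -0.893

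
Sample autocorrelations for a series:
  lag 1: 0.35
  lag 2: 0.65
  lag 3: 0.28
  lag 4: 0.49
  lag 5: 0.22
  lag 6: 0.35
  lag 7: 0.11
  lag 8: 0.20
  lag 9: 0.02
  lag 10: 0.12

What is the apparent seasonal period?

2

The largest autocorrelation is r_2 = 0.65, with a weaker echo at lag 4 (0.49); the remaining lags stay at or below 0.35.
The dominant spike at lag 2 indicates a seasonal period of 2.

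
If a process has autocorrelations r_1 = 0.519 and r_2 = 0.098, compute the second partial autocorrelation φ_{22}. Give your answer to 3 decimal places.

-0.235

φ_{22} = (r_2 − r_1²) / (1 − r_1²)
r_1² = (0.519)² = 0.269361
Numerator = 0.098 − 0.2694 = -0.1714; denominator = 1 − 0.2694 = 0.7306
φ_{22} = -0.1714 / 0.7306 = -0.235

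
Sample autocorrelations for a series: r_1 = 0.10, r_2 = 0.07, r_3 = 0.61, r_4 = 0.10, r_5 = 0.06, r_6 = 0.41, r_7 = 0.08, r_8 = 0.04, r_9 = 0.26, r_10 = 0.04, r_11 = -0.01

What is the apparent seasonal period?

The largest autocorrelation is r_3 = 0.61, with weaker echoes at lags 6 (0.41) and 9 (0.26); the remaining lags stay at or below 0.10.
The dominant spike at lag 3 indicates a seasonal period of 3.

3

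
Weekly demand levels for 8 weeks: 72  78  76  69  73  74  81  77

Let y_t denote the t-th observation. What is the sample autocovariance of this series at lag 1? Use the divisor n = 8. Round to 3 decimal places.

Mean ȳ = (72 + 78 + 76 + 69 + 73 + 74 + 81 + 77)/8 = 75.0000
Σ_{t=1}^{7}(y_t−ȳ)(y_{t+1}−ȳ) = 8.0000
γ_1 = 8.0000 / 8 = 1.000

1.000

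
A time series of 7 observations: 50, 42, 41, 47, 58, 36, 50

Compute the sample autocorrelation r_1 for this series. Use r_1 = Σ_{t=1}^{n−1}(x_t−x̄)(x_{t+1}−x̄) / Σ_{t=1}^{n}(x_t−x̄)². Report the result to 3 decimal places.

-0.464

Mean x̄ = (50 + 42 + 41 + 47 + 58 + 36 + 50)/7 = 46.2857
Deviations from mean: 3.7143, -4.2857, -5.2857, 0.7143, 11.7143, -10.2857, 3.7143
Σ(x_t−x̄)(x_{t+1}−x̄) = (-15.9184) + (22.6531) + (-3.7755) + (8.3673) + (-120.4898) + (-38.2041) = -147.3673
Denominator Σ(x_t−x̄)² = 317.4286
r_1 = -147.3673 / 317.4286 = -0.464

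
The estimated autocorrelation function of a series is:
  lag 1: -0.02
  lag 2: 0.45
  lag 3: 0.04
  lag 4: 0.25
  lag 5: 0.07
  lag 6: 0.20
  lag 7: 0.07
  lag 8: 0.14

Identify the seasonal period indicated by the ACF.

2

The largest autocorrelation is r_2 = 0.45, with weaker echoes at lags 4 (0.25) and 6 (0.20); the remaining lags stay at or below 0.14.
The dominant spike at lag 2 indicates a seasonal period of 2.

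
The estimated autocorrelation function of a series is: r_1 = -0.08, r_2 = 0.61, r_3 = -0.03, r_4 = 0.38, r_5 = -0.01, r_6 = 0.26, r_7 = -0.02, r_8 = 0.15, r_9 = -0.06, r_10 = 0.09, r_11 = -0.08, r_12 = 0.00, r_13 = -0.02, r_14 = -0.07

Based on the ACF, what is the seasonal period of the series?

2

The largest autocorrelation is r_2 = 0.61, with weaker echoes at lags 4 (0.38), 6 (0.26) and 8 (0.15); the remaining lags stay at or below 0.09.
The dominant spike at lag 2 indicates a seasonal period of 2.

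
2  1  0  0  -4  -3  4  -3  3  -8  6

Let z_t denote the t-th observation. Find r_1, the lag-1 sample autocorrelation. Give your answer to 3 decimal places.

-0.567

Mean z̄ = (2 + 1 + 0 + 0 − 4 − 3 + 4 − 3 + 3 − 8 + 6)/11 = -0.1818
Numerator Σ_{t=1}^{10}(z_t−z̄)(z_{t+1}−z̄) = -92.8512
Denominator Σ(z_t−z̄)² = 163.6364
r_1 = -92.8512 / 163.6364 = -0.567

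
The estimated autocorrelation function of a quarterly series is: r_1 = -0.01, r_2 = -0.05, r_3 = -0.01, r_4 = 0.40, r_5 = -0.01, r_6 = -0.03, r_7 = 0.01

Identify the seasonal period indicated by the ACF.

4

The largest autocorrelation is r_4 = 0.40; the remaining lags stay at or below 0.01.
The dominant spike at lag 4 indicates a seasonal period of 4.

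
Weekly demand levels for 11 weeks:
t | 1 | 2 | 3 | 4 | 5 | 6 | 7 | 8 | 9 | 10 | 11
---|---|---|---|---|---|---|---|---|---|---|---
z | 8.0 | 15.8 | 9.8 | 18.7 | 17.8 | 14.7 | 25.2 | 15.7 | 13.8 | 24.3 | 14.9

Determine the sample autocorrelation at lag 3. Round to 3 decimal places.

Mean z̄ = (8.0 + 15.8 + 9.8 + 18.7 + 17.8 + 14.7 + 25.2 + 15.7 + 13.8 + 24.3 + 14.9)/11 = 16.2455
Numerator Σ_{t=1}^{8}(z_t−z̄)(z_{t+3}−z̄) = 86.7993
Denominator Σ(z_t−z̄)² = 273.7073
r_3 = 86.7993 / 273.7073 = 0.317

0.317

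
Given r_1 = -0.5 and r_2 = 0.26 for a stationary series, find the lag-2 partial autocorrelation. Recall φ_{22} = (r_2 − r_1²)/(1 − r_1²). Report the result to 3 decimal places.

φ_{22} = (r_2 − r_1²) / (1 − r_1²)
r_1² = (-0.5)² = 0.25
Numerator = 0.26 − 0.2500 = 0.0100; denominator = 1 − 0.2500 = 0.7500
φ_{22} = 0.0100 / 0.7500 = 0.013

0.013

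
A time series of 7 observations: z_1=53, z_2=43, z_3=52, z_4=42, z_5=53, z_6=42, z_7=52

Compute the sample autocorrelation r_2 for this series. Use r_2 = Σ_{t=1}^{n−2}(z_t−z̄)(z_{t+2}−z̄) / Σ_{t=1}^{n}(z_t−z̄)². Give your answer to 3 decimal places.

0.702

Mean z̄ = (53 + 43 + 52 + 42 + 53 + 42 + 52)/7 = 48.1429
Σ(z_t−z̄)(z_{t+2}−z̄) = (18.7347) + (31.5918) + (18.7347) + (37.7347) + (18.7347) = 125.5306
Denominator Σ(z_t−z̄)² = 178.8571
r_2 = 125.5306 / 178.8571 = 0.702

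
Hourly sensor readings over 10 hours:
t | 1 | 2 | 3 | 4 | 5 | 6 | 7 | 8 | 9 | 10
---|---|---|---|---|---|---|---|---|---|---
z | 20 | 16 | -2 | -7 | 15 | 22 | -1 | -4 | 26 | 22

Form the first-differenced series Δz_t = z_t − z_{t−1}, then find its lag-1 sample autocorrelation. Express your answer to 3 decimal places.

-0.042

First differences Δz: -4, -18, -5, 22, 7, -23, -3, 30, -4
Mean of differences = 0.2222
Numerator Σ(Δz_t−Δz̄)(Δz_{t+1}−Δz̄) = -98.2716
Denominator Σ(Δz_t−Δz̄)² = 2351.5556
r_1(Δz) = -98.2716 / 2351.5556 = -0.042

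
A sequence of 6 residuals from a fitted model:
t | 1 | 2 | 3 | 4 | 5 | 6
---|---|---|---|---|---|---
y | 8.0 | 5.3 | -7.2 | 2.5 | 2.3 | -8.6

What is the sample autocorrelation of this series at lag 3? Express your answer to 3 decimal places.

Mean ȳ = (8.0 + 5.3 − 7.2 + 2.5 + 2.3 − 8.6)/6 = 0.3833
Deviations from mean: 7.6167, 4.9167, -7.5833, 2.1167, 1.9167, -8.9833
Numerator Σ_{t=1}^{3}(y_t−ȳ)(y_{t+3}−ȳ) = 93.6692
Denominator Σ(y_t−ȳ)² = 228.5483
r_3 = 93.6692 / 228.5483 = 0.410

0.410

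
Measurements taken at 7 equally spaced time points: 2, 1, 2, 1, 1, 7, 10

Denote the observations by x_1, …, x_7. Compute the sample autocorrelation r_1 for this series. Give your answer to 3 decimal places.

Mean x̄ = (2 + 1 + 2 + 1 + 1 + 7 + 10)/7 = 3.4286
Deviations from mean: -1.4286, -2.4286, -1.4286, -2.4286, -2.4286, 3.5714, 6.5714
Numerator Σ_{t=1}^{6}(x_t−x̄)(x_{t+1}−x̄) = 31.1020
Denominator Σ(x_t−x̄)² = 77.7143
r_1 = 31.1020 / 77.7143 = 0.400

0.400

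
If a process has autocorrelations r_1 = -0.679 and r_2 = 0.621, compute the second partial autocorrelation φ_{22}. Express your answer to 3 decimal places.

φ_{22} = (r_2 − r_1²) / (1 − r_1²)
r_1² = (-0.679)² = 0.461041
Numerator = 0.621 − 0.4610 = 0.1600; denominator = 1 − 0.4610 = 0.5390
φ_{22} = 0.1600 / 0.5390 = 0.297

0.297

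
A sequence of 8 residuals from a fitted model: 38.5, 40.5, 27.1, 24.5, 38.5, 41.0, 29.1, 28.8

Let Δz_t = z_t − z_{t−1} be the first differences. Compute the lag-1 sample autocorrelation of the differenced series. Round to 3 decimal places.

-0.072

First differences Δz: 2.0, -13.4, -2.6, 14.0, 2.5, -11.9, -0.3
Mean of differences = -1.3857
Numerator Σ(Δz_t−Δz̄)(Δz_{t+1}−Δz̄) = -37.2573
Denominator Σ(Δz_t−Δz̄)² = 520.8286
r_1(Δz) = -37.2573 / 520.8286 = -0.072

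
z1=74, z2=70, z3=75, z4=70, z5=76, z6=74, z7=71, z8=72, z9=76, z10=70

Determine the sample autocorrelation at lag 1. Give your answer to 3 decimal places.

Mean z̄ = (74 + 70 + 75 + 70 + 76 + 74 + 71 + 72 + 76 + 70)/10 = 72.8000
Numerator Σ_{t=1}^{9}(z_t−z̄)(z_{t+1}−z̄) = -33.0400
Denominator Σ(z_t−z̄)² = 55.6000
r_1 = -33.0400 / 55.6000 = -0.594

-0.594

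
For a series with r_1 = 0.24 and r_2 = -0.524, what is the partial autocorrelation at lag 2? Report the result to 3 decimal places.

-0.617

φ_{22} = (r_2 − r_1²) / (1 − r_1²)
r_1² = (0.24)² = 0.0576
Numerator = -0.524 − 0.0576 = -0.5816; denominator = 1 − 0.0576 = 0.9424
φ_{22} = -0.5816 / 0.9424 = -0.617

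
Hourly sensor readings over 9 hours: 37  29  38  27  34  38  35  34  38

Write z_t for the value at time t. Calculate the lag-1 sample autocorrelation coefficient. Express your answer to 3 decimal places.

Mean z̄ = (37 + 29 + 38 + 27 + 34 + 38 + 35 + 34 + 38)/9 = 34.4444
Numerator Σ_{t=1}^{8}(z_t−z̄)(z_{t+1}−z̄) = -57.8642
Denominator Σ(z_t−z̄)² = 130.2222
r_1 = -57.8642 / 130.2222 = -0.444

-0.444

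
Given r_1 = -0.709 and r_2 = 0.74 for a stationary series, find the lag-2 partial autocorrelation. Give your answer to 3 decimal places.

0.477

φ_{22} = (r_2 − r_1²) / (1 − r_1²)
r_1² = (-0.709)² = 0.502681
Numerator = 0.74 − 0.5027 = 0.2373; denominator = 1 − 0.5027 = 0.4973
φ_{22} = 0.2373 / 0.4973 = 0.477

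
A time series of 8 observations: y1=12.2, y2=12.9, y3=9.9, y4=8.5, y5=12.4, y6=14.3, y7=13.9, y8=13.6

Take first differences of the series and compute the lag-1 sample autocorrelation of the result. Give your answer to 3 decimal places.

First differences Δy: 0.7, -3.0, -1.4, 3.9, 1.9, -0.4, -0.3
Mean of differences = 0.2000
Numerator Σ(Δy_t−Δȳ)(Δy_{t+1}−Δȳ) = 3.1700
Denominator Σ(Δy_t−Δȳ)² = 30.2400
r_1(Δy) = 3.1700 / 30.2400 = 0.105

0.105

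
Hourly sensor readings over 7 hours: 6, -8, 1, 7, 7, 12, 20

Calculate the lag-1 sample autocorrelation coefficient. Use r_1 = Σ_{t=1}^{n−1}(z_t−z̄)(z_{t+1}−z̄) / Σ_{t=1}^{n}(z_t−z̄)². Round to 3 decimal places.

Mean z̄ = (6 − 8 + 1 + 7 + 7 + 12 + 20)/7 = 6.4286
Σ(z_t−z̄)(z_{t+1}−z̄) = (6.1837) + (78.3265) + (-3.1020) + (0.3265) + (3.1837) + (75.6122) = 160.5306
Denominator Σ(z_t−z̄)² = 453.7143
r_1 = 160.5306 / 453.7143 = 0.354

0.354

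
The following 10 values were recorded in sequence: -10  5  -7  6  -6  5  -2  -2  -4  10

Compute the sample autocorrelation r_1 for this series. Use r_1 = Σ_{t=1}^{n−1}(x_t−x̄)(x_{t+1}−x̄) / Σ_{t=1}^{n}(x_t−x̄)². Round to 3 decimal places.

Mean x̄ = (-10 + 5 − 7 + 6 − 6 + 5 − 2 − 2 − 4 + 10)/10 = -0.5000
Numerator Σ_{t=1}^{9}(x_t−x̄)(x_{t+1}−x̄) = -233.7500
Denominator Σ(x_t−x̄)² = 392.5000
r_1 = -233.7500 / 392.5000 = -0.596

-0.596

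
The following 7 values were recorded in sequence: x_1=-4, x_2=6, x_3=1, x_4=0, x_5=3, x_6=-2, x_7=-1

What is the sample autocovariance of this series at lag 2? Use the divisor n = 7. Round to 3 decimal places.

Mean x̄ = (-4 + 6 + 1 + 0 + 3 − 2 − 1)/7 = 0.4286
Deviations: -4.4286, 5.5714, 0.5714, -0.4286, 2.5714, -2.4286, -1.4286
Σ_{t=1}^{5}(x_t−x̄)(x_{t+2}−x̄) = -6.0816
γ_2 = -6.0816 / 7 = -0.869

-0.869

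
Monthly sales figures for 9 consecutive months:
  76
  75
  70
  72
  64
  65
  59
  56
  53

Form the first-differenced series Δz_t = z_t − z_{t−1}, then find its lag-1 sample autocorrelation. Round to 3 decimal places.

First differences Δz: -1, -5, 2, -8, 1, -6, -3, -3
Mean of differences = -2.8750
Numerator Σ(Δz_t−Δz̄)(Δz_{t+1}−Δz̄) = -70.8906
Denominator Σ(Δz_t−Δz̄)² = 82.8750
r_1(Δz) = -70.8906 / 82.8750 = -0.855

-0.855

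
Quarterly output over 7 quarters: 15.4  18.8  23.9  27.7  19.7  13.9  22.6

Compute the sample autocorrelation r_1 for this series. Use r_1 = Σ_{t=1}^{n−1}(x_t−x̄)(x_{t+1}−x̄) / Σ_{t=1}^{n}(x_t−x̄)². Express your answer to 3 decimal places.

Mean x̄ = (15.4 + 18.8 + 23.9 + 27.7 + 19.7 + 13.9 + 22.6)/7 = 20.2857
Σ(x_t−x̄)(x_{t+1}−x̄) = (7.2588) + (-5.3698) + (26.7973) + (-4.3427) + (3.7402) + (-14.7784) = 13.3055
Denominator Σ(x_t−x̄)² = 140.5886
r_1 = 13.3055 / 140.5886 = 0.095

0.095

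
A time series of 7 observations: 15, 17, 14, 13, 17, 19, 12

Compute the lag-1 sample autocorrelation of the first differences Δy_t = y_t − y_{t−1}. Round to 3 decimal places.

-0.150

First differences Δy: 2, -3, -1, 4, 2, -7
Mean of differences = -0.5000
Numerator Σ(Δy_t−Δȳ)(Δy_{t+1}−Δȳ) = -12.2500
Denominator Σ(Δy_t−Δȳ)² = 81.5000
r_1(Δy) = -12.2500 / 81.5000 = -0.150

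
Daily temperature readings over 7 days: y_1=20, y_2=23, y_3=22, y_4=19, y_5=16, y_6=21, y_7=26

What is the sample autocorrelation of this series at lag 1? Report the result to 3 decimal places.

0.133

Mean ȳ = (20 + 23 + 22 + 19 + 16 + 21 + 26)/7 = 21.0000
Deviations from mean: -1.0000, 2.0000, 1.0000, -2.0000, -5.0000, 0.0000, 5.0000
Σ(y_t−ȳ)(y_{t+1}−ȳ) = (-2.0000) + (2.0000) + (-2.0000) + (10.0000) + (0.0000) + (0.0000) = 8.0000
Denominator Σ(y_t−ȳ)² = 60.0000
r_1 = 8.0000 / 60.0000 = 0.133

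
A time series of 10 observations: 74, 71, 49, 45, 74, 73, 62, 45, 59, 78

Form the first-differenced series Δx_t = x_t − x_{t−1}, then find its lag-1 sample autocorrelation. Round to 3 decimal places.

0.104

First differences Δx: -3, -22, -4, 29, -1, -11, -17, 14, 19
Mean of differences = 0.4444
Numerator Σ(Δx_t−Δx̄)(Δx_{t+1}−Δx̄) = 240.1358
Denominator Σ(Δx_t−Δx̄)² = 2316.2222
r_1(Δx) = 240.1358 / 2316.2222 = 0.104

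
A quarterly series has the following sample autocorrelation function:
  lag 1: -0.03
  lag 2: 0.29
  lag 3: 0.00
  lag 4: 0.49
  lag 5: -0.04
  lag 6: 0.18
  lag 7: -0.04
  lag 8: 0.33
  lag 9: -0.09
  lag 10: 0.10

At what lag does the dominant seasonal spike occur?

The largest autocorrelation is r_4 = 0.49, with a weaker echo at lag 8 (0.33); the remaining lags stay at or below 0.29.
The dominant spike at lag 4 indicates a seasonal period of 4.

4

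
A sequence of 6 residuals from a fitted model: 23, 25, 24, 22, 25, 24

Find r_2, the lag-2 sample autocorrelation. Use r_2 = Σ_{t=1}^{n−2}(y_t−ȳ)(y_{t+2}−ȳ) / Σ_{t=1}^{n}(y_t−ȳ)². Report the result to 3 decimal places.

-0.350

Mean ȳ = (23 + 25 + 24 + 22 + 25 + 24)/6 = 23.8333
Deviations from mean: -0.8333, 1.1667, 0.1667, -1.8333, 1.1667, 0.1667
Numerator Σ_{t=1}^{4}(y_t−ȳ)(y_{t+2}−ȳ) = -2.3889
Denominator Σ(y_t−ȳ)² = 6.8333
r_2 = -2.3889 / 6.8333 = -0.350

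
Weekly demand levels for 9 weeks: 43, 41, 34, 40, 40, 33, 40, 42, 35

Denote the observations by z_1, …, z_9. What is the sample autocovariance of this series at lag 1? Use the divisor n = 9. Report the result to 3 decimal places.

Mean z̄ = (43 + 41 + 34 + 40 + 40 + 33 + 40 + 42 + 35)/9 = 38.6667
Σ_{t=1}^{8}(z_t−z̄)(z_{t+1}−z̄) = -28.1111
γ_1 = -28.1111 / 9 = -3.123

-3.123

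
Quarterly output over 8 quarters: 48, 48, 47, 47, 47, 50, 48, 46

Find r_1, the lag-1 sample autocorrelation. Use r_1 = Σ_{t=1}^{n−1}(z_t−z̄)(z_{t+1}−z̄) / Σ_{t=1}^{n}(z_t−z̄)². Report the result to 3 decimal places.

Mean z̄ = (48 + 48 + 47 + 47 + 47 + 50 + 48 + 46)/8 = 47.6250
Deviations from mean: 0.3750, 0.3750, -0.6250, -0.6250, -0.6250, 2.3750, 0.3750, -1.6250
Numerator Σ_{t=1}^{7}(z_t−z̄)(z_{t+1}−z̄) = -0.5156
Denominator Σ(z_t−z̄)² = 9.8750
r_1 = -0.5156 / 9.8750 = -0.052

-0.052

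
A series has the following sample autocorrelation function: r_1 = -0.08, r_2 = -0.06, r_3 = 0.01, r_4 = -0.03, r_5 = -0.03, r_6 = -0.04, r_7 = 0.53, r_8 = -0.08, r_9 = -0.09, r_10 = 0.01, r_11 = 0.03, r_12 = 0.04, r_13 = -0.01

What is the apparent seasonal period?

7

The largest autocorrelation is r_7 = 0.53; the remaining lags stay at or below 0.04.
The dominant spike at lag 7 indicates a seasonal period of 7.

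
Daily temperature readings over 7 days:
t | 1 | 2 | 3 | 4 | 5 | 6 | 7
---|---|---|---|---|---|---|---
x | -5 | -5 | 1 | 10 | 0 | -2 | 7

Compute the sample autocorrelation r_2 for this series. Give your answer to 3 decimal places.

-0.432

Mean x̄ = (-5 − 5 + 1 + 10 + 0 − 2 + 7)/7 = 0.8571
Deviations from mean: -5.8571, -5.8571, 0.1429, 9.1429, -0.8571, -2.8571, 6.1429
Σ(x_t−x̄)(x_{t+2}−x̄) = (-0.8367) + (-53.5510) + (-0.1224) + (-26.1224) + (-5.2653) = -85.8980
Denominator Σ(x_t−x̄)² = 198.8571
r_2 = -85.8980 / 198.8571 = -0.432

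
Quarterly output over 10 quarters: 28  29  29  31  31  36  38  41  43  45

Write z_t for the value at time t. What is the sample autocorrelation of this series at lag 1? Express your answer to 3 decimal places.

0.725

Mean z̄ = (28 + 29 + 29 + 31 + 31 + 36 + 38 + 41 + 43 + 45)/10 = 35.1000
Numerator Σ_{t=1}^{9}(z_t−z̄)(z_{t+1}−z̄) = 263.1900
Denominator Σ(z_t−z̄)² = 362.9000
r_1 = 263.1900 / 362.9000 = 0.725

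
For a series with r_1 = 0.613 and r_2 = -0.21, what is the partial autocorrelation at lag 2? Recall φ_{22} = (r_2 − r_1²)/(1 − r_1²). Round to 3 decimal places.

φ_{22} = (r_2 − r_1²) / (1 − r_1²)
r_1² = (0.613)² = 0.375769
Numerator = -0.21 − 0.3758 = -0.5858; denominator = 1 − 0.3758 = 0.6242
φ_{22} = -0.5858 / 0.6242 = -0.938

-0.938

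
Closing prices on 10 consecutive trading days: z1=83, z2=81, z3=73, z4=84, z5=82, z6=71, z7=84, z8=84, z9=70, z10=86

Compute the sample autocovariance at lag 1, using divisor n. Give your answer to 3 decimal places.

Mean z̄ = (83 + 81 + 73 + 84 + 82 + 71 + 84 + 84 + 70 + 86)/10 = 79.8000
Σ_{t=1}^{9}(z_t−z̄)(z_{t+1}−z̄) = -164.2400
γ_1 = -164.2400 / 10 = -16.424

-16.424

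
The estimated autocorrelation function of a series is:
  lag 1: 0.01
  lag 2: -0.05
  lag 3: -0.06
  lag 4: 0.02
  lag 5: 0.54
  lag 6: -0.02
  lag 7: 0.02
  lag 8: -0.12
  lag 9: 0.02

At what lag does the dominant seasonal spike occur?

The largest autocorrelation is r_5 = 0.54; the remaining lags stay at or below 0.02.
The dominant spike at lag 5 indicates a seasonal period of 5.

5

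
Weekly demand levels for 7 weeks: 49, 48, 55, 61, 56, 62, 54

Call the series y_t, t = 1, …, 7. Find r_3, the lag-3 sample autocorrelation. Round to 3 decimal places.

Mean ȳ = (49 + 48 + 55 + 61 + 56 + 62 + 54)/7 = 55.0000
Deviations from mean: -6.0000, -7.0000, 0.0000, 6.0000, 1.0000, 7.0000, -1.0000
Numerator Σ_{t=1}^{4}(y_t−ȳ)(y_{t+3}−ȳ) = -49.0000
Denominator Σ(y_t−ȳ)² = 172.0000
r_3 = -49.0000 / 172.0000 = -0.285

-0.285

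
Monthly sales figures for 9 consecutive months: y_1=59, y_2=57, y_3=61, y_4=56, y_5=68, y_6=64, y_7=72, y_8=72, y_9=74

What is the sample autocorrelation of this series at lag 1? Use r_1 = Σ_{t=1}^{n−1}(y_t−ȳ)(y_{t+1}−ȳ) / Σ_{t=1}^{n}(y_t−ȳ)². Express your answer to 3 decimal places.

Mean ȳ = (59 + 57 + 61 + 56 + 68 + 64 + 72 + 72 + 74)/9 = 64.7778
Numerator Σ_{t=1}^{8}(y_t−ȳ)(y_{t+1}−ȳ) = 189.8395
Denominator Σ(y_t−ȳ)² = 385.5556
r_1 = 189.8395 / 385.5556 = 0.492

0.492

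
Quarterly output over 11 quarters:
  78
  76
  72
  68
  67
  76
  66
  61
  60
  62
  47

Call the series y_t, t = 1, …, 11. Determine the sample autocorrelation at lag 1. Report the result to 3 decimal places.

Mean ȳ = (78 + 76 + 72 + 68 + 67 + 76 + 66 + 61 + 60 + 62 + 47)/11 = 66.6364
Numerator Σ_{t=1}^{10}(y_t−ȳ)(y_{t+1}−ȳ) = 324.6860
Denominator Σ(y_t−ȳ)² = 818.5455
r_1 = 324.6860 / 818.5455 = 0.397

0.397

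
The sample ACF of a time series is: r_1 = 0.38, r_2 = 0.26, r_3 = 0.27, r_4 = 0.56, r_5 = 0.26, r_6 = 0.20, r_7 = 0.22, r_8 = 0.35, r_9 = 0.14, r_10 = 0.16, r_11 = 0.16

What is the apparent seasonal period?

The largest autocorrelation is r_4 = 0.56; the remaining lags stay at or below 0.38. The elevated value at lag 1 (0.38), dropping to 0.26 at lag 2, reflects decaying short-term dependence rather than seasonality.
The dominant spike at lag 4 indicates a seasonal period of 4.

4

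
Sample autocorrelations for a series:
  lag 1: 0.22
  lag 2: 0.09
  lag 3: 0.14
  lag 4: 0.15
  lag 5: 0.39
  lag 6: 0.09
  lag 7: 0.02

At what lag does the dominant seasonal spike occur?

5

The largest autocorrelation is r_5 = 0.39; the remaining lags stay at or below 0.22. The elevated value at lag 1 (0.22), dropping to 0.09 at lag 2, reflects decaying short-term dependence rather than seasonality.
The dominant spike at lag 5 indicates a seasonal period of 5.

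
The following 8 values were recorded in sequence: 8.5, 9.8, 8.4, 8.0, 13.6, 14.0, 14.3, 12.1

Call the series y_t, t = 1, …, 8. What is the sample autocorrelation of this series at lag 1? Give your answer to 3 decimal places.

0.532

Mean ȳ = (8.5 + 9.8 + 8.4 + 8.0 + 13.6 + 14.0 + 14.3 + 12.1)/8 = 11.0875
Deviations from mean: -2.5875, -1.2875, -2.6875, -3.0875, 2.5125, 2.9125, 3.2125, 1.0125
Σ(y_t−ȳ)(y_{t+1}−ȳ) = (3.3314) + (3.4602) + (8.2977) + (-7.7573) + (7.3177) + (9.3564) + (3.2527) = 27.2586
Denominator Σ(y_t−ȳ)² = 51.2488
r_1 = 27.2586 / 51.2488 = 0.532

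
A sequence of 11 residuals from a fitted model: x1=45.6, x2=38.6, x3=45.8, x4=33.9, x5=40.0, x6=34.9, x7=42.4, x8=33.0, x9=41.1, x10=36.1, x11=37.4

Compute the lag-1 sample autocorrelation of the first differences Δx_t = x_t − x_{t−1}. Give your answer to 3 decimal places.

-0.885

First differences Δx: -7.0, 7.2, -11.9, 6.1, -5.1, 7.5, -9.4, 8.1, -5.0, 1.3
Mean of differences = -0.8200
Numerator Σ(Δx_t−Δx̄)(Δx_{t+1}−Δx̄) = -474.3924
Denominator Σ(Δx_t−Δx̄)² = 535.8560
r_1(Δx) = -474.3924 / 535.8560 = -0.885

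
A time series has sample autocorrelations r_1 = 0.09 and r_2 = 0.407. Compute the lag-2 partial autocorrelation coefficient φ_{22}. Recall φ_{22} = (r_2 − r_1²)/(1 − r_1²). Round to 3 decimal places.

φ_{22} = (r_2 − r_1²) / (1 − r_1²)
r_1² = (0.09)² = 0.0081
Numerator = 0.407 − 0.0081 = 0.3989; denominator = 1 − 0.0081 = 0.9919
φ_{22} = 0.3989 / 0.9919 = 0.402

0.402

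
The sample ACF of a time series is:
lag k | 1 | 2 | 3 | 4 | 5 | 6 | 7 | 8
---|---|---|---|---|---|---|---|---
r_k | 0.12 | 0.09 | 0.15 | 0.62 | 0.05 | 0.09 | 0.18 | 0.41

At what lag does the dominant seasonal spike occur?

The largest autocorrelation is r_4 = 0.62, with a weaker echo at lag 8 (0.41); the remaining lags stay at or below 0.18.
The dominant spike at lag 4 indicates a seasonal period of 4.

4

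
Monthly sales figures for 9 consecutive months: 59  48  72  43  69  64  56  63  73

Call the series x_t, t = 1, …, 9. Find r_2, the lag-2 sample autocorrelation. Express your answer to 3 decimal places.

0.176

Mean x̄ = (59 + 48 + 72 + 43 + 69 + 64 + 56 + 63 + 73)/9 = 60.7778
Numerator Σ_{t=1}^{7}(x_t−x̄)(x_{t+2}−x̄) = 151.6790
Denominator Σ(x_t−x̄)² = 863.5556
r_2 = 151.6790 / 863.5556 = 0.176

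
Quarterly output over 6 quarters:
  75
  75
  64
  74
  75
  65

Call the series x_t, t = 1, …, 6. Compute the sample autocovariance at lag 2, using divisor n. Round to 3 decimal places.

Mean x̄ = (75 + 75 + 64 + 74 + 75 + 65)/6 = 71.3333
Deviations: 3.6667, 3.6667, -7.3333, 2.6667, 3.6667, -6.3333
Σ_{t=1}^{4}(x_t−x̄)(x_{t+2}−x̄) = -60.8889
γ_2 = -60.8889 / 6 = -10.148

-10.148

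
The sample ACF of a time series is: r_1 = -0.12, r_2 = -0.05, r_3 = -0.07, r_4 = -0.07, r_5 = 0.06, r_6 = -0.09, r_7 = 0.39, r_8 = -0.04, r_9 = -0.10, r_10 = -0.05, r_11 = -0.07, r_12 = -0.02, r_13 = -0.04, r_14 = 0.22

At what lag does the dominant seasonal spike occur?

The largest autocorrelation is r_7 = 0.39, with a weaker echo at lag 14 (0.22); the remaining lags stay at or below 0.06.
The dominant spike at lag 7 indicates a seasonal period of 7.

7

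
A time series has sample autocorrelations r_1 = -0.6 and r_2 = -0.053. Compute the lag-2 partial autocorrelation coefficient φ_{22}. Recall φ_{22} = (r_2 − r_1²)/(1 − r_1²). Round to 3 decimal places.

φ_{22} = (r_2 − r_1²) / (1 − r_1²)
r_1² = (-0.6)² = 0.36
Numerator = -0.053 − 0.3600 = -0.4130; denominator = 1 − 0.3600 = 0.6400
φ_{22} = -0.4130 / 0.6400 = -0.645

-0.645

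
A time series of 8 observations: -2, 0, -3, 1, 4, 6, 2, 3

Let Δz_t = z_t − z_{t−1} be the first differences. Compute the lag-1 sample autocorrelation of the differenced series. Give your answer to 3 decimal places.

First differences Δz: 2, -3, 4, 3, 2, -4, 1
Mean of differences = 0.7143
Numerator Σ(Δz_t−Δz̄)(Δz_{t+1}−Δz̄) = -13.9388
Denominator Σ(Δz_t−Δz̄)² = 55.4286
r_1(Δz) = -13.9388 / 55.4286 = -0.251

-0.251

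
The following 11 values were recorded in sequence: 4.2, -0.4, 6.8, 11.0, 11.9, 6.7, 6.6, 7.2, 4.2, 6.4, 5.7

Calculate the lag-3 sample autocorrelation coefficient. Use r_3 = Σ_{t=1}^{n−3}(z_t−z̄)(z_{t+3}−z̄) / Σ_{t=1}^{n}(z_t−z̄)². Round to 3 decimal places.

-0.397

Mean z̄ = (4.2 − 0.4 + 6.8 + 11.0 + 11.9 + 6.7 + 6.6 + 7.2 + 4.2 + 6.4 + 5.7)/11 = 6.3909
Numerator Σ_{t=1}^{8}(z_t−z̄)(z_{t+3}−z̄) = -43.1966
Denominator Σ(z_t−z̄)² = 108.7491
r_3 = -43.1966 / 108.7491 = -0.397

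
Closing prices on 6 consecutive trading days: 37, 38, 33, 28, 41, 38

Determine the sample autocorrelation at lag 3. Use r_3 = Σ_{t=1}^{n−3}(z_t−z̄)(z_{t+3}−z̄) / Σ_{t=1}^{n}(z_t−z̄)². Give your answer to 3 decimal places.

Mean z̄ = (37 + 38 + 33 + 28 + 41 + 38)/6 = 35.8333
Numerator Σ_{t=1}^{3}(z_t−z̄)(z_{t+3}−z̄) = -4.0833
Denominator Σ(z_t−z̄)² = 106.8333
r_3 = -4.0833 / 106.8333 = -0.038

-0.038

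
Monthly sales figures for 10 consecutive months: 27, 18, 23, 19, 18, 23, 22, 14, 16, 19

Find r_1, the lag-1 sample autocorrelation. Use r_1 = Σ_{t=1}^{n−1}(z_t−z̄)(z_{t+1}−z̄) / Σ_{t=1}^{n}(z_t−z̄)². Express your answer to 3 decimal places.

-0.043

Mean z̄ = (27 + 18 + 23 + 19 + 18 + 23 + 22 + 14 + 16 + 19)/10 = 19.9000
Numerator Σ_{t=1}^{9}(z_t−z̄)(z_{t+1}−z̄) = -5.7100
Denominator Σ(z_t−z̄)² = 132.9000
r_1 = -5.7100 / 132.9000 = -0.043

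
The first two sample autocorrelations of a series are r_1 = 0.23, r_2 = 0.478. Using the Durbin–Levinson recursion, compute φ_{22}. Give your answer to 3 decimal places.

φ_{22} = (r_2 − r_1²) / (1 − r_1²)
r_1² = (0.23)² = 0.0529
Numerator = 0.478 − 0.0529 = 0.4251; denominator = 1 − 0.0529 = 0.9471
φ_{22} = 0.4251 / 0.9471 = 0.449

0.449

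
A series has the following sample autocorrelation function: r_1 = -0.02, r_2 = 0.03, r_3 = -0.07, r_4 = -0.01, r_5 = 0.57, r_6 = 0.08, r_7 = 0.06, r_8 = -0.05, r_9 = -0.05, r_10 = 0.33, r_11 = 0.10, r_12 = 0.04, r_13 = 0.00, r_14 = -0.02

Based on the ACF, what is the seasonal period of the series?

5

The largest autocorrelation is r_5 = 0.57, with a weaker echo at lag 10 (0.33); the remaining lags stay at or below 0.10.
The dominant spike at lag 5 indicates a seasonal period of 5.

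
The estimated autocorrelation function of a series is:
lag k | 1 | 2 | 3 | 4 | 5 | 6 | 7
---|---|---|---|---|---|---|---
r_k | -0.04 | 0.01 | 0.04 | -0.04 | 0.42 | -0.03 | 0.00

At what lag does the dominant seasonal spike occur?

The largest autocorrelation is r_5 = 0.42; the remaining lags stay at or below 0.04.
The dominant spike at lag 5 indicates a seasonal period of 5.

5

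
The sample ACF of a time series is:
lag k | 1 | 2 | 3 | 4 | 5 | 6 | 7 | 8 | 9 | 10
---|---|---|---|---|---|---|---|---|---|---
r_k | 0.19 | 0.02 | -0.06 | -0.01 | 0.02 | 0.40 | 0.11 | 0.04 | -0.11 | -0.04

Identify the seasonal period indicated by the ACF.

6

The largest autocorrelation is r_6 = 0.40; the remaining lags stay at or below 0.19.
The dominant spike at lag 6 indicates a seasonal period of 6.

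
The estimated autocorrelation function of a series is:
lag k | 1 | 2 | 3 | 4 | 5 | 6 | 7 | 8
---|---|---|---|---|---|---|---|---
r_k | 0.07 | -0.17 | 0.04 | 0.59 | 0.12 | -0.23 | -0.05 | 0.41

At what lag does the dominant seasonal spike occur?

The largest autocorrelation is r_4 = 0.59, with a weaker echo at lag 8 (0.41); the remaining lags stay at or below 0.12.
The dominant spike at lag 4 indicates a seasonal period of 4.

4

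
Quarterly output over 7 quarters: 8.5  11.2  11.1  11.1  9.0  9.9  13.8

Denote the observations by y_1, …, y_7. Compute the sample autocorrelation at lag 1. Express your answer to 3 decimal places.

-0.140

Mean ȳ = (8.5 + 11.2 + 11.1 + 11.1 + 9.0 + 9.9 + 13.8)/7 = 10.6571
Deviations from mean: -2.1571, 0.5429, 0.4429, 0.4429, -1.6571, -0.7571, 3.1429
Σ(y_t−ȳ)(y_{t+1}−ȳ) = (-1.1710) + (0.2404) + (0.1961) + (-0.7339) + (1.2547) + (-2.3796) = -2.5933
Denominator Σ(y_t−ȳ)² = 18.5371
r_1 = -2.5933 / 18.5371 = -0.140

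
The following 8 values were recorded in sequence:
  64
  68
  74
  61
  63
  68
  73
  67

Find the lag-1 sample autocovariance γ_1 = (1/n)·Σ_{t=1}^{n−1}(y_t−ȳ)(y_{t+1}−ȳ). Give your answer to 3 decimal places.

Mean ȳ = (64 + 68 + 74 + 61 + 63 + 68 + 73 + 67)/8 = 67.2500
Deviations: -3.2500, 0.7500, 6.7500, -6.2500, -4.2500, 0.7500, 5.7500, -0.2500
Σ_{t=1}^{7}(y_t−ȳ)(y_{t+1}−ȳ) = -13.3125
γ_1 = -13.3125 / 8 = -1.664

-1.664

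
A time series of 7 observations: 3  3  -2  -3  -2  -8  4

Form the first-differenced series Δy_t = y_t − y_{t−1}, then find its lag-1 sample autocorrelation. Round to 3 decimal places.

-0.349

First differences Δy: 0, -5, -1, 1, -6, 12
Mean of differences = 0.1667
Numerator Σ(Δy_t−Δȳ)(Δy_{t+1}−Δȳ) = -72.1944
Denominator Σ(Δy_t−Δȳ)² = 206.8333
r_1(Δy) = -72.1944 / 206.8333 = -0.349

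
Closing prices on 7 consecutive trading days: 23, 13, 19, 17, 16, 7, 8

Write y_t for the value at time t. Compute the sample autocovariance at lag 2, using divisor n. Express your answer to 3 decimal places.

Mean ȳ = (23 + 13 + 19 + 17 + 16 + 7 + 8)/7 = 14.7143
Σ_{t=1}^{5}(y_t−ȳ)(y_{t+2}−ȳ) = 10.8367
γ_2 = 10.8367 / 7 = 1.548

1.548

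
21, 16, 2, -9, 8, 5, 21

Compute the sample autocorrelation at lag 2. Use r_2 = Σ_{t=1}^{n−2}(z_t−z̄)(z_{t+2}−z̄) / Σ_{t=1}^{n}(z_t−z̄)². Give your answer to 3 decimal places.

Mean z̄ = (21 + 16 + 2 − 9 + 8 + 5 + 21)/7 = 9.1429
Σ(z_t−z̄)(z_{t+2}−z̄) = (-84.6939) + (-124.4082) + (8.1633) + (75.1633) + (-13.5510) = -139.3265
Denominator Σ(z_t−z̄)² = 726.8571
r_2 = -139.3265 / 726.8571 = -0.192

-0.192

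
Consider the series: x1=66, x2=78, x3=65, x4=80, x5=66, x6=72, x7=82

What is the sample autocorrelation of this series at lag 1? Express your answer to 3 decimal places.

Mean x̄ = (66 + 78 + 65 + 80 + 66 + 72 + 82)/7 = 72.7143
Numerator Σ_{t=1}^{6}(x_t−x̄)(x_{t+1}−x̄) = -183.2245
Denominator Σ(x_t−x̄)² = 317.4286
r_1 = -183.2245 / 317.4286 = -0.577

-0.577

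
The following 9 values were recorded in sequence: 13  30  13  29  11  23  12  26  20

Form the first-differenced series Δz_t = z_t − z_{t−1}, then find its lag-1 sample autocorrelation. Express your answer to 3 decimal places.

-0.869

First differences Δz: 17, -17, 16, -18, 12, -11, 14, -6
Mean of differences = 0.8750
Numerator Σ(Δz_t−Δz̄)(Δz_{t+1}−Δz̄) = -1432.2656
Denominator Σ(Δz_t−Δz̄)² = 1648.8750
r_1(Δz) = -1432.2656 / 1648.8750 = -0.869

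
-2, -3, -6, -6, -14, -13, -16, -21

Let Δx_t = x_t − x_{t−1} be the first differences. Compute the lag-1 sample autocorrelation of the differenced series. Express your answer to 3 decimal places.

-0.621

First differences Δx: -1, -3, 0, -8, 1, -3, -5
Mean of differences = -2.7143
Numerator Σ(Δx_t−Δx̄)(Δx_{t+1}−Δx̄) = -35.6531
Denominator Σ(Δx_t−Δx̄)² = 57.4286
r_1(Δx) = -35.6531 / 57.4286 = -0.621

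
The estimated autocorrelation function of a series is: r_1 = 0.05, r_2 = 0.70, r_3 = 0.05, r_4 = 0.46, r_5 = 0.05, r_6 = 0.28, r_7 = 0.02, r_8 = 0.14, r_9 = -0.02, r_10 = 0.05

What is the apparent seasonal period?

2

The largest autocorrelation is r_2 = 0.70, with weaker echoes at lags 4 (0.46) and 6 (0.28); the remaining lags stay at or below 0.14.
The dominant spike at lag 2 indicates a seasonal period of 2.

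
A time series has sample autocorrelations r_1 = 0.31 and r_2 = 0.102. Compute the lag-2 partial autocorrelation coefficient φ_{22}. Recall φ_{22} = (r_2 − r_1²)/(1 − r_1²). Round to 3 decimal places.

0.007

φ_{22} = (r_2 − r_1²) / (1 − r_1²)
r_1² = (0.31)² = 0.0961
Numerator = 0.102 − 0.0961 = 0.0059; denominator = 1 − 0.0961 = 0.9039
φ_{22} = 0.0059 / 0.9039 = 0.007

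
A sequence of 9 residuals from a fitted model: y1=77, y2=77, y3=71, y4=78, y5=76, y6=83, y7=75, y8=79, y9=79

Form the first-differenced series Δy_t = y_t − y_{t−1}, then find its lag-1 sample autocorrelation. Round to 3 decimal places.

-0.729

First differences Δy: 0, -6, 7, -2, 7, -8, 4, 0
Mean of differences = 0.2500
Numerator Σ(Δy_t−Δȳ)(Δy_{t+1}−Δȳ) = -158.5625
Denominator Σ(Δy_t−Δȳ)² = 217.5000
r_1(Δy) = -158.5625 / 217.5000 = -0.729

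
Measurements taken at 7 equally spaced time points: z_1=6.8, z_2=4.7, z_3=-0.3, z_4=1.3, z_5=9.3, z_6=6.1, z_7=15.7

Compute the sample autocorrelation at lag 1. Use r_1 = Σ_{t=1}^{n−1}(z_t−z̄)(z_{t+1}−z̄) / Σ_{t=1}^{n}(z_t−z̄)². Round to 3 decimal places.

Mean z̄ = (6.8 + 4.7 − 0.3 + 1.3 + 9.3 + 6.1 + 15.7)/7 = 6.2286
Deviations from mean: 0.5714, -1.5286, -6.5286, -4.9286, 3.0714, -0.1286, 9.4714
Numerator Σ_{t=1}^{6}(z_t−z̄)(z_{t+1}−z̄) = 24.5320
Denominator Σ(z_t−z̄)² = 168.7343
r_1 = 24.5320 / 168.7343 = 0.145

0.145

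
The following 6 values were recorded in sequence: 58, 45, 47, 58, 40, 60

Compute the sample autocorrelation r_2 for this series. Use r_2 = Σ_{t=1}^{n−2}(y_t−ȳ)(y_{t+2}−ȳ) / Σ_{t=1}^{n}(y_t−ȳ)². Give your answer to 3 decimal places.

Mean ȳ = (58 + 45 + 47 + 58 + 40 + 60)/6 = 51.3333
Deviations from mean: 6.6667, -6.3333, -4.3333, 6.6667, -11.3333, 8.6667
Numerator Σ_{t=1}^{4}(y_t−ȳ)(y_{t+2}−ȳ) = 35.7778
Denominator Σ(y_t−ȳ)² = 351.3333
r_2 = 35.7778 / 351.3333 = 0.102

0.102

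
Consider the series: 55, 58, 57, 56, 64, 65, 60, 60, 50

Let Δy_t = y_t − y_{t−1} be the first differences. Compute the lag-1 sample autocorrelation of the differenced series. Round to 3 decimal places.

First differences Δy: 3, -1, -1, 8, 1, -5, 0, -10
Mean of differences = -0.6250
Numerator Σ(Δy_t−Δȳ)(Δy_{t+1}−Δȳ) = -6.1406
Denominator Σ(Δy_t−Δȳ)² = 197.8750
r_1(Δy) = -6.1406 / 197.8750 = -0.031

-0.031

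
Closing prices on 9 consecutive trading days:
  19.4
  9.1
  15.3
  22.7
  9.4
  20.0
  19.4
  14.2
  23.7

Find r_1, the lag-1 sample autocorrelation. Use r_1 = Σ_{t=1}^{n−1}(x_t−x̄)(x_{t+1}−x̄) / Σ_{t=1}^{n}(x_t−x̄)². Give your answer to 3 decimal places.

-0.435

Mean x̄ = (19.4 + 9.1 + 15.3 + 22.7 + 9.4 + 20.0 + 19.4 + 14.2 + 23.7)/9 = 17.0222
Numerator Σ_{t=1}^{8}(x_t−x̄)(x_{t+1}−x̄) = -99.4227
Denominator Σ(x_t−x̄)² = 228.7956
r_1 = -99.4227 / 228.7956 = -0.435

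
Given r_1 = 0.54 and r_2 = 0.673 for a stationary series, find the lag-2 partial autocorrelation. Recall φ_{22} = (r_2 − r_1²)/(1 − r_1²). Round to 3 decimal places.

φ_{22} = (r_2 − r_1²) / (1 − r_1²)
r_1² = (0.54)² = 0.2916
Numerator = 0.673 − 0.2916 = 0.3814; denominator = 1 − 0.2916 = 0.7084
φ_{22} = 0.3814 / 0.7084 = 0.538

0.538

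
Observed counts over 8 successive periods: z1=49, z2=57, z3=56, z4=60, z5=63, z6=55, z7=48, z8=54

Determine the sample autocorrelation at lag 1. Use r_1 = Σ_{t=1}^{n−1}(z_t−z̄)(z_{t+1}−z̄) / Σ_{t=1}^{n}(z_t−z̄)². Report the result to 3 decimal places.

Mean z̄ = (49 + 57 + 56 + 60 + 63 + 55 + 48 + 54)/8 = 55.2500
Deviations from mean: -6.2500, 1.7500, 0.7500, 4.7500, 7.7500, -0.2500, -7.2500, -1.2500
Σ(z_t−z̄)(z_{t+1}−z̄) = (-10.9375) + (1.3125) + (3.5625) + (36.8125) + (-1.9375) + (1.8125) + (9.0625) = 39.6875
Denominator Σ(z_t−z̄)² = 179.5000
r_1 = 39.6875 / 179.5000 = 0.221

0.221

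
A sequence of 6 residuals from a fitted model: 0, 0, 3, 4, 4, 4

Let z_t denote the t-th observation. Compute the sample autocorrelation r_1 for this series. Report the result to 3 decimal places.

Mean z̄ = (0 + 0 + 3 + 4 + 4 + 4)/6 = 2.5000
Deviations from mean: -2.5000, -2.5000, 0.5000, 1.5000, 1.5000, 1.5000
Numerator Σ_{t=1}^{5}(z_t−z̄)(z_{t+1}−z̄) = 10.2500
Denominator Σ(z_t−z̄)² = 19.5000
r_1 = 10.2500 / 19.5000 = 0.526

0.526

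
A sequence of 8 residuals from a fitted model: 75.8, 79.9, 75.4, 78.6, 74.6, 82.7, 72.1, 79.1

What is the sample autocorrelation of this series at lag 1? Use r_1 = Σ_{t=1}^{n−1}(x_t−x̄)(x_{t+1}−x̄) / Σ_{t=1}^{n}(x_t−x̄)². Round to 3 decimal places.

Mean x̄ = (75.8 + 79.9 + 75.4 + 78.6 + 74.6 + 82.7 + 72.1 + 79.1)/8 = 77.2750
Deviations from mean: -1.4750, 2.6250, -1.8750, 1.3250, -2.6750, 5.4250, -5.1750, 1.8250
Σ(x_t−x̄)(x_{t+1}−x̄) = (-3.8719) + (-4.9219) + (-2.4844) + (-3.5444) + (-14.5119) + (-28.0744) + (-9.4444) = -66.8531
Denominator Σ(x_t−x̄)² = 81.0350
r_1 = -66.8531 / 81.0350 = -0.825

-0.825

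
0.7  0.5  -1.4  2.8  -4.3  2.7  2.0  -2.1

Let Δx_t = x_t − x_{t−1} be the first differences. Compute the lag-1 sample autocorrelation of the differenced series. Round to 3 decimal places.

First differences Δx: -0.2, -1.9, 4.2, -7.1, 7.0, -0.7, -4.1
Mean of differences = -0.4000
Numerator Σ(Δx_t−Δx̄)(Δx_{t+1}−Δx̄) = -88.7100
Denominator Σ(Δx_t−Δx̄)² = 136.8800
r_1(Δx) = -88.7100 / 136.8800 = -0.648

-0.648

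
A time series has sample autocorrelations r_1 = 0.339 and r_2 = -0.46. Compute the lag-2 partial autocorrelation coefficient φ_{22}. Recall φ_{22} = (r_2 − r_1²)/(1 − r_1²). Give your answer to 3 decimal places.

φ_{22} = (r_2 − r_1²) / (1 − r_1²)
r_1² = (0.339)² = 0.114921
Numerator = -0.46 − 0.1149 = -0.5749; denominator = 1 − 0.1149 = 0.8851
φ_{22} = -0.5749 / 0.8851 = -0.650

-0.650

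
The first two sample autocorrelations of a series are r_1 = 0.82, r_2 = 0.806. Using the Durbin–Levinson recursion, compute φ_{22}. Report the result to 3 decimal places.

0.408

φ_{22} = (r_2 − r_1²) / (1 − r_1²)
r_1² = (0.82)² = 0.6724
Numerator = 0.806 − 0.6724 = 0.1336; denominator = 1 − 0.6724 = 0.3276
φ_{22} = 0.1336 / 0.3276 = 0.408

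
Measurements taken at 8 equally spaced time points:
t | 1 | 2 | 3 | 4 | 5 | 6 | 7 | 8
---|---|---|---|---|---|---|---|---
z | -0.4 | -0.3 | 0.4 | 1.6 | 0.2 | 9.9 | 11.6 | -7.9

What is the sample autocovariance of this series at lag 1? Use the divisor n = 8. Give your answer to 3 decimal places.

Mean z̄ = (-0.4 − 0.3 + 0.4 + 1.6 + 0.2 + 9.9 + 11.6 − 7.9)/8 = 1.8875
Deviations: -2.2875, -2.1875, -1.4875, -0.2875, -1.6875, 8.0125, 9.7125, -9.7875
Σ_{t=1}^{7}(z_t−z̄)(z_{t+1}−z̄) = -21.5902
γ_1 = -21.5902 / 8 = -2.699

-2.699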